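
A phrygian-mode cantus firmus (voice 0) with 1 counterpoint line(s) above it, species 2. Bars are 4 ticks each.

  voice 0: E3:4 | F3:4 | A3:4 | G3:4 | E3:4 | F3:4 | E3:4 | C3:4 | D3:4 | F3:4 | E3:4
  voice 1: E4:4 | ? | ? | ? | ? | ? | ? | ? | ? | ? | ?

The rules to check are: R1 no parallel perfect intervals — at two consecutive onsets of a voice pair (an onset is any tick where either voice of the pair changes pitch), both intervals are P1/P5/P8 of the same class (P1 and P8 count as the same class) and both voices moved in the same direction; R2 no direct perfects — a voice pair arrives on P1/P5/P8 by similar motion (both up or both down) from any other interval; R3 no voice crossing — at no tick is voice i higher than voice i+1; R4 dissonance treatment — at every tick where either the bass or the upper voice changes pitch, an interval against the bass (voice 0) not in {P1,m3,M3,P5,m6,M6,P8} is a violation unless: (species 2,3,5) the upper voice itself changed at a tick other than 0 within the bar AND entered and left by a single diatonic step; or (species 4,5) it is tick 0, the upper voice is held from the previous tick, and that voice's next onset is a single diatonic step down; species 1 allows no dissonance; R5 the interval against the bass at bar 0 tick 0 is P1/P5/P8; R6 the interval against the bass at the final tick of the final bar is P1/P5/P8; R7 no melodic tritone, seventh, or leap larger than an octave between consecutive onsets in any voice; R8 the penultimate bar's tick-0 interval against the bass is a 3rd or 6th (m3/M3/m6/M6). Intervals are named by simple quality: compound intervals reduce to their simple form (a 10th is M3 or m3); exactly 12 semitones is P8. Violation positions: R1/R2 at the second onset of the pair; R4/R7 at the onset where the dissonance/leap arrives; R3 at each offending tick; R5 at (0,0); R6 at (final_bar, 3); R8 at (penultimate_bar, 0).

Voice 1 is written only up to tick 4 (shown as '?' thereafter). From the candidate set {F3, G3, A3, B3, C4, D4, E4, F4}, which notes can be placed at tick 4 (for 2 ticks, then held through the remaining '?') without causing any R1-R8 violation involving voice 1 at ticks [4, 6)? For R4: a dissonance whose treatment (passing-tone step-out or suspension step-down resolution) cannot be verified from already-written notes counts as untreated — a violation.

F3: violates R7
G3: violates R4
A3: legal
B3: violates R4
C4: legal
D4: legal
E4: violates R4
F4: violates R1

{A3, C4, D4}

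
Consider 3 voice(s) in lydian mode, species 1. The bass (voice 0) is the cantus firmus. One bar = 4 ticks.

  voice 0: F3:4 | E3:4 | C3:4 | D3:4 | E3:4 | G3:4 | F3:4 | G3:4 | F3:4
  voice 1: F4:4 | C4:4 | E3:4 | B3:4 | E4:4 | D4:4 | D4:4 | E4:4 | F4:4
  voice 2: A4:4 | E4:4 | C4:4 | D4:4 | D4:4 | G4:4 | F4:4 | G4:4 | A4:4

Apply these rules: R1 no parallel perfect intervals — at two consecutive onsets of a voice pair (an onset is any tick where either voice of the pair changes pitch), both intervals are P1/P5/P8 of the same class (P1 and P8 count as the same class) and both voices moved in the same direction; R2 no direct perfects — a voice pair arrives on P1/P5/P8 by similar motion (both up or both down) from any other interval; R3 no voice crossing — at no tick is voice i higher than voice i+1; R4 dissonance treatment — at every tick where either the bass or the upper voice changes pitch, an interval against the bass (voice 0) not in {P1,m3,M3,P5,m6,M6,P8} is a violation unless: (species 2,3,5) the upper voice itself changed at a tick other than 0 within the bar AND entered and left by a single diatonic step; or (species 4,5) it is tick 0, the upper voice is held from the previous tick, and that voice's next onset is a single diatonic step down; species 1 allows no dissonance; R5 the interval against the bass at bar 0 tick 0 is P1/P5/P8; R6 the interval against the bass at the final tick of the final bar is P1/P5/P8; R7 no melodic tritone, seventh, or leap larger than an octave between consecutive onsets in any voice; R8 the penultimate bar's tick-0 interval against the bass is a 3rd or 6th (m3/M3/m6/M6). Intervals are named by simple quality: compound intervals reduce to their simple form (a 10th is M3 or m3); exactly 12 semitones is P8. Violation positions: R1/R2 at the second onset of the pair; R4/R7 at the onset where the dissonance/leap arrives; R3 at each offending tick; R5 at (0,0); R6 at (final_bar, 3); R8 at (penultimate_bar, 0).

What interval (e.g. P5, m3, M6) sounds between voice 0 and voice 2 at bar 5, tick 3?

P8

voice 0=G3 voice 2=G4 -> P8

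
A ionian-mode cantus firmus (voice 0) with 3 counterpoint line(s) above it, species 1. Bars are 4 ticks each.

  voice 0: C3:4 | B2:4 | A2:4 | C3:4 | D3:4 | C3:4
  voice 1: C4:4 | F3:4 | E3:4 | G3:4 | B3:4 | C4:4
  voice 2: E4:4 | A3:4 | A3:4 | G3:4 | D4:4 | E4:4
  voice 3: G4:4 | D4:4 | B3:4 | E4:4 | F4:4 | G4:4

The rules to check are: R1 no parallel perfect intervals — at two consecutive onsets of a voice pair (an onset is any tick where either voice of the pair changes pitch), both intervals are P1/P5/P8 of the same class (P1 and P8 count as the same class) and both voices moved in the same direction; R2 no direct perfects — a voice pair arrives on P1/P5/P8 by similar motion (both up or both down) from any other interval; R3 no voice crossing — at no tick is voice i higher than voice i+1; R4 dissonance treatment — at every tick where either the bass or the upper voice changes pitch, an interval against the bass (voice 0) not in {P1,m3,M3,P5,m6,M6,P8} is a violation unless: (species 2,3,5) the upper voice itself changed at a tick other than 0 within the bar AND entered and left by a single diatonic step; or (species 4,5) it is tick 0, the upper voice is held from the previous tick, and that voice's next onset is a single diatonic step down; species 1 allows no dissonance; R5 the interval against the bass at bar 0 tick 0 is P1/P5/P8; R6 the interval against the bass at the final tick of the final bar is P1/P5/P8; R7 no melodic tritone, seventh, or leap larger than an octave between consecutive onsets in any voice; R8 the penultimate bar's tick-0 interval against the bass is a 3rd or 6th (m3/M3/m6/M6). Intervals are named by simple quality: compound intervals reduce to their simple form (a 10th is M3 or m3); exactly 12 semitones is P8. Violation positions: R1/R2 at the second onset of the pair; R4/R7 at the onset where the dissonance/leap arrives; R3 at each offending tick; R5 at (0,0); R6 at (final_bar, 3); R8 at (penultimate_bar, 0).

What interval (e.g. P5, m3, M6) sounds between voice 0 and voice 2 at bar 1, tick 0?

voice 0=B2 voice 2=A3 -> m7

m7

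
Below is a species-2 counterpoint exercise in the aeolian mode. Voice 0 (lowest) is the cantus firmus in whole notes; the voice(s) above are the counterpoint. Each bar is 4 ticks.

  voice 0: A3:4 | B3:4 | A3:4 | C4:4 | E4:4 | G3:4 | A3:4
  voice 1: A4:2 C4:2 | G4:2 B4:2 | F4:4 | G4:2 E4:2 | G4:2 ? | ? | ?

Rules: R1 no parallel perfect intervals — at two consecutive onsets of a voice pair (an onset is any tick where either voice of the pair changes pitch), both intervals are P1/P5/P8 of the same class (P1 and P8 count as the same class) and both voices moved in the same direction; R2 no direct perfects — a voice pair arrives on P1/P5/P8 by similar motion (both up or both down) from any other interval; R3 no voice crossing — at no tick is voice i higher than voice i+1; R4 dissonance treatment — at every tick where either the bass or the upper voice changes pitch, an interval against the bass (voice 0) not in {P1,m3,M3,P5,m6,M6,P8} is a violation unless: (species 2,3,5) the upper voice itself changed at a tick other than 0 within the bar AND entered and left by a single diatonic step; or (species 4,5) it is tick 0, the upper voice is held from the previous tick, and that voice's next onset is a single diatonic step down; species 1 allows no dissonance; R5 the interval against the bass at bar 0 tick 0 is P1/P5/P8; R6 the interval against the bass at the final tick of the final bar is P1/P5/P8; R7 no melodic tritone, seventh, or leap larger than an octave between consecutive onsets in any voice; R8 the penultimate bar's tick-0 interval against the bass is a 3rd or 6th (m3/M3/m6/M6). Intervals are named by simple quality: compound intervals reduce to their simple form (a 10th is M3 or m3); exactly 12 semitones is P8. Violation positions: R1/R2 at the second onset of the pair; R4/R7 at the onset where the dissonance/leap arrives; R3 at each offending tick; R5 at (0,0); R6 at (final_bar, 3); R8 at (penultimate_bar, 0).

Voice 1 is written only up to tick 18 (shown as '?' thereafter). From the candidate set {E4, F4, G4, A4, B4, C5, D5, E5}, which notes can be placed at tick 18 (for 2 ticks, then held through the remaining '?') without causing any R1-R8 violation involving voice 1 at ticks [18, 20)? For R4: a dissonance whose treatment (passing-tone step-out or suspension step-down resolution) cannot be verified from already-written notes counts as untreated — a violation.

{B4, C5, E4, E5, G4}

E4: legal
F4: violates R4
G4: legal
A4: violates R4
B4: legal
C5: legal
D5: violates R4
E5: legal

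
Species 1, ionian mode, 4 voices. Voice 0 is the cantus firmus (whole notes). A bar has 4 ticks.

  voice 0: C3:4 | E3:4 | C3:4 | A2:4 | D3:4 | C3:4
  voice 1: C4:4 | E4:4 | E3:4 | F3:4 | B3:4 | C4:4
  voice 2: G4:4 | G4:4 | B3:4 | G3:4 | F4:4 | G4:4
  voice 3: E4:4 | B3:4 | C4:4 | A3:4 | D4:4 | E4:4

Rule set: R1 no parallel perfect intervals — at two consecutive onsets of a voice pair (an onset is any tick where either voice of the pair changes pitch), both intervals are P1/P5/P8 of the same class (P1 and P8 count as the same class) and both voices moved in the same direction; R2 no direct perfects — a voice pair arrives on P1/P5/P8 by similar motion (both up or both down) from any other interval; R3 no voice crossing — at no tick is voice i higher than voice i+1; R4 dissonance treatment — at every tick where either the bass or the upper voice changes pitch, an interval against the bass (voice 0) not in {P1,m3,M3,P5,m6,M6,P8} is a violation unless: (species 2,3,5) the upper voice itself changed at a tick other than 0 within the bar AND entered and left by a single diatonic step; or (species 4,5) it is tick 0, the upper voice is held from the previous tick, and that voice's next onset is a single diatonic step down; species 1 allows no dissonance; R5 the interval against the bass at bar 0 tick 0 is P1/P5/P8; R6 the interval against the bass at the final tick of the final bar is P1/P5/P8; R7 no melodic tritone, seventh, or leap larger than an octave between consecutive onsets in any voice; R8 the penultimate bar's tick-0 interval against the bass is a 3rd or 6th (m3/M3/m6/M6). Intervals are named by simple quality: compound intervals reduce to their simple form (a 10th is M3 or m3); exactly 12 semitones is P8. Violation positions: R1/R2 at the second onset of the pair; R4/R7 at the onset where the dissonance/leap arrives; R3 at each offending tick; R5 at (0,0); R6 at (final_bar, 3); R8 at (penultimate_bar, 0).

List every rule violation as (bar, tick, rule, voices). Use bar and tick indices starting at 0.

(0, 0, R3, (2, 3))
(0, 0, R5, (0, 3))
(0, 1, R3, (2, 3))
(0, 2, R3, (2, 3))
(0, 3, R3, (2, 3))
(1, 0, R1, (0, 1))
(1, 0, R3, (2, 3))
(1, 1, R3, (2, 3))
(1, 2, R3, (2, 3))
(1, 3, R3, (2, 3))
(2, 0, R2, (1, 2))
(2, 0, R4, (0, 2))
(3, 0, R1, (0, 3))
(3, 0, R4, (0, 2))
(4, 0, R1, (0, 3))
(4, 0, R3, (2, 3))
(4, 0, R7, (1,))
(4, 0, R7, (2,))
(4, 0, R8, (0, 3))
(4, 1, R3, (2, 3))
(4, 2, R3, (2, 3))
(4, 3, R3, (2, 3))
(5, 0, R2, (1, 2))
(5, 0, R3, (2, 3))
(5, 1, R3, (2, 3))
(5, 2, R3, (2, 3))
(5, 3, R3, (2, 3))
(5, 3, R6, (0, 3))

bar 0: v0=C3 v1=C4 v2=G4 v3=E4 downbeat M3
bar 1: v0=E3 v1=E4 v2=G4 v3=B3 downbeat P5
bar 2: v0=C3 v1=E3 v2=B3 v3=C4 downbeat P8
bar 3: v0=A2 v1=F3 v2=G3 v3=A3 downbeat P8
bar 4: v0=D3 v1=B3 v2=F4 v3=D4 downbeat P8
bar 5: v0=C3 v1=C4 v2=G4 v3=E4 downbeat M3
  -> R3 @ bar 0 tick 0 v(2, 3): G4 above E4
  -> R5 @ bar 0 tick 0 v(0, 3): opens on M3
  -> R3 @ bar 0 tick 1 v(2, 3): G4 above E4
  -> R3 @ bar 0 tick 2 v(2, 3): G4 above E4
  -> R3 @ bar 0 tick 3 v(2, 3): G4 above E4
  -> R1 @ bar 1 tick 0 v(0, 1): C3/C4 P8 -> E3/E4 P8 similar
  -> R3 @ bar 1 tick 0 v(2, 3): G4 above B3
  -> R3 @ bar 1 tick 1 v(2, 3): G4 above B3
  -> R3 @ bar 1 tick 2 v(2, 3): G4 above B3
  -> R3 @ bar 1 tick 3 v(2, 3): G4 above B3
  -> R2 @ bar 2 tick 0 v(1, 2): E4/G4 m3 -> E3/B3 P5 similar
  -> R4 @ bar 2 tick 0 v(0, 2): C3/B3 M7 untreated
  -> R1 @ bar 3 tick 0 v(0, 3): C3/C4 P8 -> A2/A3 P8 similar
  -> R4 @ bar 3 tick 0 v(0, 2): A2/G3 m7 untreated
  -> R1 @ bar 4 tick 0 v(0, 3): A2/A3 P8 -> D3/D4 P8 similar
  -> R3 @ bar 4 tick 0 v(2, 3): F4 above D4
  -> R7 @ bar 4 tick 0 v(1,): F3->B3 leap 6st
  -> R7 @ bar 4 tick 0 v(2,): G3->F4 leap 10st
  -> R8 @ bar 4 tick 0 v(0, 3): penult P8 not 3rd/6th
  -> R3 @ bar 4 tick 1 v(2, 3): F4 above D4
  -> R3 @ bar 4 tick 2 v(2, 3): F4 above D4
  -> R3 @ bar 4 tick 3 v(2, 3): F4 above D4
  -> R2 @ bar 5 tick 0 v(1, 2): B3/F4 TT -> C4/G4 P5 similar
  -> R3 @ bar 5 tick 0 v(2, 3): G4 above E4
  -> R3 @ bar 5 tick 1 v(2, 3): G4 above E4
  -> R3 @ bar 5 tick 2 v(2, 3): G4 above E4
  -> R3 @ bar 5 tick 3 v(2, 3): G4 above E4
  -> R6 @ bar 5 tick 3 v(0, 3): closes on M3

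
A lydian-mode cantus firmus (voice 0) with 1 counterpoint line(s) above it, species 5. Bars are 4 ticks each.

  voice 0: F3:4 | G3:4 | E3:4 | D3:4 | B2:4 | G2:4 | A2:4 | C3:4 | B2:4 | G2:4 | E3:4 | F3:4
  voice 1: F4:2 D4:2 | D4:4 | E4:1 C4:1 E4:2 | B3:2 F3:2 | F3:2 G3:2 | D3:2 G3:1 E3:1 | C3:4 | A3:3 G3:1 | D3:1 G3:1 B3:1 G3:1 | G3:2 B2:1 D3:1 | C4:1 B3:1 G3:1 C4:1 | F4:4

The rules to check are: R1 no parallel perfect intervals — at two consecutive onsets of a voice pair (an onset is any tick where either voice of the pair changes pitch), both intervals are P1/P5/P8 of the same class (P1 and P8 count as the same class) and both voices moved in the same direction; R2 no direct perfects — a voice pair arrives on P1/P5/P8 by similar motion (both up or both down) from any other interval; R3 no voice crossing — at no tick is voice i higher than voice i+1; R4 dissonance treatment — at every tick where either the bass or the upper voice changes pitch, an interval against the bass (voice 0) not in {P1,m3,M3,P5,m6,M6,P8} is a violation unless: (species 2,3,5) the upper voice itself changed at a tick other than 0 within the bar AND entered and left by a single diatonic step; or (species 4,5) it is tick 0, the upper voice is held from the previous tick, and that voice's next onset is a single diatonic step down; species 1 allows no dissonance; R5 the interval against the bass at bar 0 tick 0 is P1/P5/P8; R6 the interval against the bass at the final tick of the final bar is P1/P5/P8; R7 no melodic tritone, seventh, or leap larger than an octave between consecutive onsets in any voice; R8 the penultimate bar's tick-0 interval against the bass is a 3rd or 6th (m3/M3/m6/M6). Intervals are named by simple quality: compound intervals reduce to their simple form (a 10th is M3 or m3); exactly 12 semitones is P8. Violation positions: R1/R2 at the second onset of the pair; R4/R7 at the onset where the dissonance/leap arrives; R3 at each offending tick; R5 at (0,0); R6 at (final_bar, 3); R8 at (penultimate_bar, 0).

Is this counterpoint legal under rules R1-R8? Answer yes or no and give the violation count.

No (5 violations)

bar 0: v0=F3 v1=F4 (P8)
bar 1: v0=G3 v1=D4 (P5)
bar 2: v0=E3 v1=E4 (P8)
bar 3: v0=D3 v1=B3 (M6)
bar 4: v0=B2 v1=F3 (TT)
bar 5: v0=G2 v1=D3 (P5)
bar 6: v0=A2 v1=C3 (m3)
bar 7: v0=C3 v1=A3 (M6)
bar 8: v0=B2 v1=D3 (m3)
bar 9: v0=G2 v1=G3 (P8)
bar 10: v0=E3 v1=C4 (m6)
bar 11: v0=F3 v1=F4 (P8)
  R7 @ bar3.2: B3->F3 leap 6st
  R4 @ bar4.0: B2/F3 TT untreated
  R2 @ bar5.0: B2/G3 m6 -> G2/D3 P5 similar
  R7 @ bar10.0: D3->C4 leap 10st
  R2 @ bar11.0: E3/C4 m6 -> F3/F4 P8 similar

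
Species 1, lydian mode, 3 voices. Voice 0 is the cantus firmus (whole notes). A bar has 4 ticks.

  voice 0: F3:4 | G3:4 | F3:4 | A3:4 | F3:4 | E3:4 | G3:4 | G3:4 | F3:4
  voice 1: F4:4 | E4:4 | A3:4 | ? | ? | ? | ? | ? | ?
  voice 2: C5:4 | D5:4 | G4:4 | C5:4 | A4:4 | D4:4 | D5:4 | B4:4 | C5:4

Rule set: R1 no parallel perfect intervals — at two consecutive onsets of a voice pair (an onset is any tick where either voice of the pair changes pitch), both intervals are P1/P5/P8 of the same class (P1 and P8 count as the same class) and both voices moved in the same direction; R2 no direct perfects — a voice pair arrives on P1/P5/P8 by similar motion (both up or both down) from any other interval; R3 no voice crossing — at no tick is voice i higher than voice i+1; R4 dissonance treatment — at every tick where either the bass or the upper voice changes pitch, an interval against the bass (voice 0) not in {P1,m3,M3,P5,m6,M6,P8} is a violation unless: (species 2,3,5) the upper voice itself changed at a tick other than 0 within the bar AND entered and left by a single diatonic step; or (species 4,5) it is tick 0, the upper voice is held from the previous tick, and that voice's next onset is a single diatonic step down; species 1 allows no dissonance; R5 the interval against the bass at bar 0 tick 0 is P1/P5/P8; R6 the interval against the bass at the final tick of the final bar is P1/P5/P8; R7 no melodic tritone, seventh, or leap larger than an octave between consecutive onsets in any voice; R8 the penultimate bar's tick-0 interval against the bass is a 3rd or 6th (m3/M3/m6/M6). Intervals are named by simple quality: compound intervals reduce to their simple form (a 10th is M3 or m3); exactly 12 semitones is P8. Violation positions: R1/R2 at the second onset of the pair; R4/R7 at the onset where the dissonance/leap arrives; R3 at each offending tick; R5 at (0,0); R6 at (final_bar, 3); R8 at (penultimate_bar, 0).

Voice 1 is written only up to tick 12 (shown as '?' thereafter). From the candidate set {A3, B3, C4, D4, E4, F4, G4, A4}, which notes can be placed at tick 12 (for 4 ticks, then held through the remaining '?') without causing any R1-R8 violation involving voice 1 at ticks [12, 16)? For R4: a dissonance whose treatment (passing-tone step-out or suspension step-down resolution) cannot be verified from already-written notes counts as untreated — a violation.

A3: legal
B3: violates R4
C4: violates R2
D4: violates R4
E4: violates R2
F4: violates R2
G4: violates R4,R7
A4: violates R2

{A3}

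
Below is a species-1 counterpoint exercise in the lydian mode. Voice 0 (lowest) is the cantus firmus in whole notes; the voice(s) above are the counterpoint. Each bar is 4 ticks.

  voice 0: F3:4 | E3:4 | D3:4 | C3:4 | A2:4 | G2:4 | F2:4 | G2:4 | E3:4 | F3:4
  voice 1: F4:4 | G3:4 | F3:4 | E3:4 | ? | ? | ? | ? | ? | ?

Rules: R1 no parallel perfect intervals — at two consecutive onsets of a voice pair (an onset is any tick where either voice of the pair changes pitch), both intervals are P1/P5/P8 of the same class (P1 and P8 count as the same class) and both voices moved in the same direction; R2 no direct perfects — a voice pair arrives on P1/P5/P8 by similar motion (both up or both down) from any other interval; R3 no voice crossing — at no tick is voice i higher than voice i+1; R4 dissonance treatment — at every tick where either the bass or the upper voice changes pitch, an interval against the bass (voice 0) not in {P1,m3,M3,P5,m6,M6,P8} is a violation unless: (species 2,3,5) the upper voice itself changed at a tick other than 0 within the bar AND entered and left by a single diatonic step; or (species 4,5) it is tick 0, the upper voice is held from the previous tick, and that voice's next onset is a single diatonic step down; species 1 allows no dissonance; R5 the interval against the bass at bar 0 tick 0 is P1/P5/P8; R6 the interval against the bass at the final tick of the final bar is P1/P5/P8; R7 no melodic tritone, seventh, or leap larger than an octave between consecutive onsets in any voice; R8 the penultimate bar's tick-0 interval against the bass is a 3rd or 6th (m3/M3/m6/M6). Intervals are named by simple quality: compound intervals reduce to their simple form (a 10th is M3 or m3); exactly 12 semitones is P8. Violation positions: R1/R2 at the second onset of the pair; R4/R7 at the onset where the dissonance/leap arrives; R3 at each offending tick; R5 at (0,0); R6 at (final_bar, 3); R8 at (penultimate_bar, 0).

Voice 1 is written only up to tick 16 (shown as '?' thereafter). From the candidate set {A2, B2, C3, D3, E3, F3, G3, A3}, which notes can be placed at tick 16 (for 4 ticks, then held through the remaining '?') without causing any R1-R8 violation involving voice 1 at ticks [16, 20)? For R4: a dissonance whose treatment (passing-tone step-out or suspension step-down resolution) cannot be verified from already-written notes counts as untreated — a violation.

{A3, C3, E3, F3}

A2: violates R2
B2: violates R4
C3: legal
D3: violates R4
E3: legal
F3: legal
G3: violates R4
A3: legal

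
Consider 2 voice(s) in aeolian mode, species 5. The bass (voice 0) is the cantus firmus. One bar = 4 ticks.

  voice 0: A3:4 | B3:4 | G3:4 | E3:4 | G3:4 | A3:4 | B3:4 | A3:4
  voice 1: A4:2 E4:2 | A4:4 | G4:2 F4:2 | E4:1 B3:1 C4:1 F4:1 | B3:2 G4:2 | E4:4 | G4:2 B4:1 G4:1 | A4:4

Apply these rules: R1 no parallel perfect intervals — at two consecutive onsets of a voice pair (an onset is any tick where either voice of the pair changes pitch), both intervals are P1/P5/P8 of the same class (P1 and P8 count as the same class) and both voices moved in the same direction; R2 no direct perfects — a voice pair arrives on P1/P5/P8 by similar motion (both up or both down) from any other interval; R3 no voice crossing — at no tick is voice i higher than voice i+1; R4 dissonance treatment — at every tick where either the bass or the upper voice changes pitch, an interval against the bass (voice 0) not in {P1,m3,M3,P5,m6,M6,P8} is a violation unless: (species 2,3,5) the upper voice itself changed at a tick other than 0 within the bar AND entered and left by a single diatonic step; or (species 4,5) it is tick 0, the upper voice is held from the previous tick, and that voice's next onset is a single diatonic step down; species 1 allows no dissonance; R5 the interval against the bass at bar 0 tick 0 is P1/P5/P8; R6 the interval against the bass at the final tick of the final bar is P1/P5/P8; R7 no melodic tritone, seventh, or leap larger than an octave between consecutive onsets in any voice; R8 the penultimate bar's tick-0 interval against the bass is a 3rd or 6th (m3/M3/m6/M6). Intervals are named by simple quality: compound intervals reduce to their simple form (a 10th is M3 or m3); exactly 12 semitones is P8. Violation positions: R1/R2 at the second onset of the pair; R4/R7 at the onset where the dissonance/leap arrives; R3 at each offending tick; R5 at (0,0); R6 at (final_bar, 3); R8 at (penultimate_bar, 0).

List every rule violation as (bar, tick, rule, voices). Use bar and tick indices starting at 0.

(1, 0, R4, (0, 1))
(2, 0, R2, (0, 1))
(3, 0, R2, (0, 1))
(3, 3, R4, (0, 1))
(4, 0, R7, (1,))

bar 0: v0=A3 v1=A4 downbeat P8
bar 1: v0=B3 v1=A4 downbeat m7
bar 2: v0=G3 v1=G4 downbeat P8
bar 3: v0=E3 v1=E4 downbeat P8
bar 4: v0=G3 v1=B3 downbeat M3
bar 5: v0=A3 v1=E4 downbeat P5
bar 6: v0=B3 v1=G4 downbeat m6
bar 7: v0=A3 v1=A4 downbeat P8
  -> R4 @ bar 1 tick 0 v(0, 1): B3/A4 m7 untreated
  -> R2 @ bar 2 tick 0 v(0, 1): B3/A4 m7 -> G3/G4 P8 similar
  -> R2 @ bar 3 tick 0 v(0, 1): G3/F4 m7 -> E3/E4 P8 similar
  -> R4 @ bar 3 tick 3 v(0, 1): E3/F4 m2 untreated
  -> R7 @ bar 4 tick 0 v(1,): F4->B3 leap 6st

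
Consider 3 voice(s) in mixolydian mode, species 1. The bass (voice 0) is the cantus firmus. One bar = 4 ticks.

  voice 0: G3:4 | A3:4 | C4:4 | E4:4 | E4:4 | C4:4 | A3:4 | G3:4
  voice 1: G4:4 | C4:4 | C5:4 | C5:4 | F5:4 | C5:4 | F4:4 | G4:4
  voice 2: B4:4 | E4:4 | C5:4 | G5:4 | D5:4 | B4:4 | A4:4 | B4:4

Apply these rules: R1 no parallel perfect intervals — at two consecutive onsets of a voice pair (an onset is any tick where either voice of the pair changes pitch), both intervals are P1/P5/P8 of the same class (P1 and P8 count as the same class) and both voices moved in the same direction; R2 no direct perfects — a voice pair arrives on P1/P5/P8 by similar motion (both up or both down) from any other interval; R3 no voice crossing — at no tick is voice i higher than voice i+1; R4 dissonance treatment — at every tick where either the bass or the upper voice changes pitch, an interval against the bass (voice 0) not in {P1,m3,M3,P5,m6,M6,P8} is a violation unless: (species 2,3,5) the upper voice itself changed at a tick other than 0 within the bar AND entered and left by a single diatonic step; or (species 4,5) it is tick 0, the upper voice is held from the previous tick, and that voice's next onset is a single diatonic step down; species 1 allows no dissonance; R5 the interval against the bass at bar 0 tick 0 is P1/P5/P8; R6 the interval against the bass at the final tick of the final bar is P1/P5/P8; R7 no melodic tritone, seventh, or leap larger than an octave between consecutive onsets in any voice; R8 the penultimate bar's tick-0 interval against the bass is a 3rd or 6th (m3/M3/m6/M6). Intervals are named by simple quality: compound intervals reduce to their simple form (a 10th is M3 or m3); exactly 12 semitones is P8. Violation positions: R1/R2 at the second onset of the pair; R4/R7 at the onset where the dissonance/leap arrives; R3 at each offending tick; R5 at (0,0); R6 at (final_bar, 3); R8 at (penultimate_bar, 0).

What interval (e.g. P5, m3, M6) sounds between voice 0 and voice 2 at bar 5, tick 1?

voice 0=C4 voice 2=B4 -> M7

M7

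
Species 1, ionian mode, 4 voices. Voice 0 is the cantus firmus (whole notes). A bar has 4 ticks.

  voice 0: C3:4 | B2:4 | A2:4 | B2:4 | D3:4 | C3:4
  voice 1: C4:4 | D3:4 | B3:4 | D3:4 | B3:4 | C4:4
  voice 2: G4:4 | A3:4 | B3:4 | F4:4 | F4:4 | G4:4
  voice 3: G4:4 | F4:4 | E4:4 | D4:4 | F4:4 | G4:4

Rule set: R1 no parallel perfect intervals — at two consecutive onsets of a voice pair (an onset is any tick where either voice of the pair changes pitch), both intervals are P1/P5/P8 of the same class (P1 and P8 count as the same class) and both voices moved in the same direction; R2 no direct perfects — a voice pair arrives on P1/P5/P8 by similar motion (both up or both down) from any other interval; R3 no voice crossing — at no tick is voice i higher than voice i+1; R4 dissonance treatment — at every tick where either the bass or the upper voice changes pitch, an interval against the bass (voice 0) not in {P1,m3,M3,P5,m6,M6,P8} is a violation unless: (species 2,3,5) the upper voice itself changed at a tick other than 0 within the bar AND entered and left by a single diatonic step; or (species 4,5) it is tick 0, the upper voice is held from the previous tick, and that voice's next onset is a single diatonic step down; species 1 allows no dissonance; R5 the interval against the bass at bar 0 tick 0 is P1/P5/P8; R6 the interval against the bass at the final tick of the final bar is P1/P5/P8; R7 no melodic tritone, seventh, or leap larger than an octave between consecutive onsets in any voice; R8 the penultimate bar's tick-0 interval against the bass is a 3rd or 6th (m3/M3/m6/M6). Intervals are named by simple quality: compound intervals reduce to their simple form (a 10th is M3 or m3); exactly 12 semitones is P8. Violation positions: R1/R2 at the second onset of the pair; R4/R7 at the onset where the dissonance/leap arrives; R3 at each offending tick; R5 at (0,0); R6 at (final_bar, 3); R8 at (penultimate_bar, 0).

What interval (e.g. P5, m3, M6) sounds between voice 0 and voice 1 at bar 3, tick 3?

m3

voice 0=B2 voice 1=D3 -> m3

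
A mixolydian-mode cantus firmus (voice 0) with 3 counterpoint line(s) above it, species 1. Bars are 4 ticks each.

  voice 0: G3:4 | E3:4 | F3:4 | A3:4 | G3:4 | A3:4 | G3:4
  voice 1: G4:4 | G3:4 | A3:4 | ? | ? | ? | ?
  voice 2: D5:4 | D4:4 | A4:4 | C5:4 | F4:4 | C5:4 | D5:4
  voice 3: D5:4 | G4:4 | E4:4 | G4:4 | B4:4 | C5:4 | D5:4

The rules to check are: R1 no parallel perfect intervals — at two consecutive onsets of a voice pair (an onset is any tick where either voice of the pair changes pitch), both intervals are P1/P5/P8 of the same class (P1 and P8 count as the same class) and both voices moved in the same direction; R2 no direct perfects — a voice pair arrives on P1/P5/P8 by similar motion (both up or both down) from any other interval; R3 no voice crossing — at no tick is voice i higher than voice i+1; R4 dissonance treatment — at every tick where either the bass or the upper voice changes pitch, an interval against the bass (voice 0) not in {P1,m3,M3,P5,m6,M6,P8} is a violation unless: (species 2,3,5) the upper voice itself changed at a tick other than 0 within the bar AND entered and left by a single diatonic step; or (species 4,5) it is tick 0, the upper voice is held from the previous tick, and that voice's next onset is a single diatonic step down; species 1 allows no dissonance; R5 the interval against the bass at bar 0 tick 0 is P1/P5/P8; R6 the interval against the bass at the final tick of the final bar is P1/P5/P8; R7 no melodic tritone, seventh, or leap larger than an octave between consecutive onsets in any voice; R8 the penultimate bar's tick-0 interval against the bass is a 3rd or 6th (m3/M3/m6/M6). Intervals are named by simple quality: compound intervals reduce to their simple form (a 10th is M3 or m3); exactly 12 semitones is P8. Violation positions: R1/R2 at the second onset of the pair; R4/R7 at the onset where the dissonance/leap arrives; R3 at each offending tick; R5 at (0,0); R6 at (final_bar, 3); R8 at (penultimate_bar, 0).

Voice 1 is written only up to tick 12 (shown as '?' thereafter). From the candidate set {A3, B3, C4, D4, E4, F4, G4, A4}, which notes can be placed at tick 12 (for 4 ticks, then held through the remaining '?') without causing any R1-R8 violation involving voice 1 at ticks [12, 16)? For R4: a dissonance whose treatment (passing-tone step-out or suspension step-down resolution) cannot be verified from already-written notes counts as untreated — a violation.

A3: legal
B3: violates R4
C4: violates R1
D4: violates R4
E4: violates R2
F4: violates R2
G4: violates R2,R4,R7
A4: violates R2

{A3}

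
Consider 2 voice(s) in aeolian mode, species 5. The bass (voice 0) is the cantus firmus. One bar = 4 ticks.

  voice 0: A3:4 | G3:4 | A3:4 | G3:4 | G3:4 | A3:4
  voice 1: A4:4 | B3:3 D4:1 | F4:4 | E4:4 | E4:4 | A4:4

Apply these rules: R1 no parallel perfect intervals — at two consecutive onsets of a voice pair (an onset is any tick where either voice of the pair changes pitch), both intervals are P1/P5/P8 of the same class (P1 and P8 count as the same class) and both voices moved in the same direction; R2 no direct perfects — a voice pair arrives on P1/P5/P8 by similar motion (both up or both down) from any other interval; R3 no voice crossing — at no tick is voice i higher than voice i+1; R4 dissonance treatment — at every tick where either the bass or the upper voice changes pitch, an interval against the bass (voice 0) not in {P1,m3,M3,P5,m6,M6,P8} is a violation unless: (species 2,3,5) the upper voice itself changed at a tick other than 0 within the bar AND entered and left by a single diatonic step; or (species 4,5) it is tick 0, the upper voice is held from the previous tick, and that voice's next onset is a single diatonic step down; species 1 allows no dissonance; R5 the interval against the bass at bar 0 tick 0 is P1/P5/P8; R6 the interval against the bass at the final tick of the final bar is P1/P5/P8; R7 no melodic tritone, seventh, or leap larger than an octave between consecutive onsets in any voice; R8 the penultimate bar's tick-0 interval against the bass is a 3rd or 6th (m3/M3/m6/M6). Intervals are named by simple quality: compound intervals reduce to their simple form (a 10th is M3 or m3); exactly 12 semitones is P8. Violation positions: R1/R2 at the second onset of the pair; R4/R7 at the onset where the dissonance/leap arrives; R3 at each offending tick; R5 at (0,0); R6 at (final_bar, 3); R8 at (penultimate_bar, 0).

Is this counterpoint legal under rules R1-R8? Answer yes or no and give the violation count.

No (2 violations)

bar 0: v0=A3 v1=A4 (P8)
bar 1: v0=G3 v1=B3 (M3)
bar 2: v0=A3 v1=F4 (m6)
bar 3: v0=G3 v1=E4 (M6)
bar 4: v0=G3 v1=E4 (M6)
bar 5: v0=A3 v1=A4 (P8)
  R7 @ bar1.0: A4->B3 leap 10st
  R2 @ bar5.0: G3/E4 M6 -> A3/A4 P8 similar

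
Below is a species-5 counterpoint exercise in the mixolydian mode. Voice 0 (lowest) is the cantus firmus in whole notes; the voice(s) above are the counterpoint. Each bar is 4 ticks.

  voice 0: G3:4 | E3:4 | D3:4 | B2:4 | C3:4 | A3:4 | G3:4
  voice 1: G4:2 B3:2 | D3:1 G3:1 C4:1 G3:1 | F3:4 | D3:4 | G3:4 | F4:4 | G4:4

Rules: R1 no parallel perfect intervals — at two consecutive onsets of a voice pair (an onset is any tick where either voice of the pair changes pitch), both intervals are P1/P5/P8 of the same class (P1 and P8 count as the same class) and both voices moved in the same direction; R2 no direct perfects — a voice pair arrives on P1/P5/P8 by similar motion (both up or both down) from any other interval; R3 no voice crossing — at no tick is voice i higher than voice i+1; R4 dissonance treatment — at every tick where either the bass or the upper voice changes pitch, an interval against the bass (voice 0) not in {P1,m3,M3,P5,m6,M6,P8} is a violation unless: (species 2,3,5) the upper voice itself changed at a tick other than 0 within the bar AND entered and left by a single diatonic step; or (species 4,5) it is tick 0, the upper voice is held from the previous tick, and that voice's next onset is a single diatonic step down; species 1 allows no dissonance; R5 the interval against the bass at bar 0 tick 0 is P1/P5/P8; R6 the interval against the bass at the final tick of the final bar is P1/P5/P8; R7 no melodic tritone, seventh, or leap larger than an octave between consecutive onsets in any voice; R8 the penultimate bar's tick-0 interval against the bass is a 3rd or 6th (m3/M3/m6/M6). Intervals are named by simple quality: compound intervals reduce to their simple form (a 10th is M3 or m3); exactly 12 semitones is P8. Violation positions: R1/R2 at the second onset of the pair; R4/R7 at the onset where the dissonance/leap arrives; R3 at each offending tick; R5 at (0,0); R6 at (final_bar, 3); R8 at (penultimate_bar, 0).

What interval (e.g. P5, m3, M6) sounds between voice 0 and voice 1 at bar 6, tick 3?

P8

voice 0=G3 voice 1=G4 -> P8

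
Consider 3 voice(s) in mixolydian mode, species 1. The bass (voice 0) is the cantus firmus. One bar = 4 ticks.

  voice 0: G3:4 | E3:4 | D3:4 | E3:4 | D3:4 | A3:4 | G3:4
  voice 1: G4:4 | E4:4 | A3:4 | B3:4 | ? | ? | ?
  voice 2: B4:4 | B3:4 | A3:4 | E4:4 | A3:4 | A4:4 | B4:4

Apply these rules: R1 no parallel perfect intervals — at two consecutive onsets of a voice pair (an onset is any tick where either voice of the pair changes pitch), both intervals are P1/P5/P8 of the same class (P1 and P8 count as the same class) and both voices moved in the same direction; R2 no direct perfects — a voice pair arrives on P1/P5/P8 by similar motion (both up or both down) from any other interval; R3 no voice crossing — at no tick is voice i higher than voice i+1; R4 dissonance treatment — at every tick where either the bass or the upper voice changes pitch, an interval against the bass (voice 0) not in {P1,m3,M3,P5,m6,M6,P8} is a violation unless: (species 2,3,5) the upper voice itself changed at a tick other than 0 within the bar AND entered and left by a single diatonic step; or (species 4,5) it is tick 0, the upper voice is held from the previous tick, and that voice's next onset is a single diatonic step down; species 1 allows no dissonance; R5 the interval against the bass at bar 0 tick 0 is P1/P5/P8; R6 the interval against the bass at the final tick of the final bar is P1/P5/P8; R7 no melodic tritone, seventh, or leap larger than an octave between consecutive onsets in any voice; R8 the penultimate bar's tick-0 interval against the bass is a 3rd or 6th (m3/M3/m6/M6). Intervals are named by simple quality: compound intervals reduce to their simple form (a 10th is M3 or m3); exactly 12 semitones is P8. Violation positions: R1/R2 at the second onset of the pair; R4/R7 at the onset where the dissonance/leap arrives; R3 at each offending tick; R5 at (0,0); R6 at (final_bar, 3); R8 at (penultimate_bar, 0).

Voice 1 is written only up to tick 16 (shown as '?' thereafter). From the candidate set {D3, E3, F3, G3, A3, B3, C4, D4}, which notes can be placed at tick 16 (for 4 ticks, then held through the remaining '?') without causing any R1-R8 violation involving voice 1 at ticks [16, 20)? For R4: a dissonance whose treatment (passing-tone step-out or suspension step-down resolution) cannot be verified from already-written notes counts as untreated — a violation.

D3: violates R2
E3: violates R4
F3: violates R7
G3: violates R4
A3: violates R1,R2
B3: violates R3
C4: violates R3,R4
D4: violates R3

{}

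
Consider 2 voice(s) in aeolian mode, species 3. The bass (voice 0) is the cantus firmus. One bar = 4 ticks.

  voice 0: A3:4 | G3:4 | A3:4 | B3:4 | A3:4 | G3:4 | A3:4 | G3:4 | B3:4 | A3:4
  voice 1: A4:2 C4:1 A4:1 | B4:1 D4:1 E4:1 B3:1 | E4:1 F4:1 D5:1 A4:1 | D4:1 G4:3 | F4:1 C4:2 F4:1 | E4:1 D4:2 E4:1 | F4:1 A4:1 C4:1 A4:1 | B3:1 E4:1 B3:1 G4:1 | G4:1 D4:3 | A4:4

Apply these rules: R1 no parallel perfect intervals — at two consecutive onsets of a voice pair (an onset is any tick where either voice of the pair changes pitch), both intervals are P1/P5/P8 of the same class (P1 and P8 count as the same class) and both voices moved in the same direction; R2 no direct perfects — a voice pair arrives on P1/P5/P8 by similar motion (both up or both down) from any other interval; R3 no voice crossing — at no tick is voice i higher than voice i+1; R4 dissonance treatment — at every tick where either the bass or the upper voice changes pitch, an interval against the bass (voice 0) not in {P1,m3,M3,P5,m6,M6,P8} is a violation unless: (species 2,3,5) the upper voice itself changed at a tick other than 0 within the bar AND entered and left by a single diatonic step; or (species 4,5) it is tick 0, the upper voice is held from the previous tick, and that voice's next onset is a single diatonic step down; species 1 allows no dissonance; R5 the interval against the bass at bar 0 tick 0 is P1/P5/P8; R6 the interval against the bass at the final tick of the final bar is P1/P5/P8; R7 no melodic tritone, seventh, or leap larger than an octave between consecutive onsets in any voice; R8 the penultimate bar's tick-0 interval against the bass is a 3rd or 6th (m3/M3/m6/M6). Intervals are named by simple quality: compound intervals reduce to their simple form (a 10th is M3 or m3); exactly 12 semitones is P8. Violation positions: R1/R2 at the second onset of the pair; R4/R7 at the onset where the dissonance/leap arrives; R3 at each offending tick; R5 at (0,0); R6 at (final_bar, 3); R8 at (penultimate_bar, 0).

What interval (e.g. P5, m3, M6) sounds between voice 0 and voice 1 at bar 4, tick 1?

voice 0=A3 voice 1=C4 -> m3

m3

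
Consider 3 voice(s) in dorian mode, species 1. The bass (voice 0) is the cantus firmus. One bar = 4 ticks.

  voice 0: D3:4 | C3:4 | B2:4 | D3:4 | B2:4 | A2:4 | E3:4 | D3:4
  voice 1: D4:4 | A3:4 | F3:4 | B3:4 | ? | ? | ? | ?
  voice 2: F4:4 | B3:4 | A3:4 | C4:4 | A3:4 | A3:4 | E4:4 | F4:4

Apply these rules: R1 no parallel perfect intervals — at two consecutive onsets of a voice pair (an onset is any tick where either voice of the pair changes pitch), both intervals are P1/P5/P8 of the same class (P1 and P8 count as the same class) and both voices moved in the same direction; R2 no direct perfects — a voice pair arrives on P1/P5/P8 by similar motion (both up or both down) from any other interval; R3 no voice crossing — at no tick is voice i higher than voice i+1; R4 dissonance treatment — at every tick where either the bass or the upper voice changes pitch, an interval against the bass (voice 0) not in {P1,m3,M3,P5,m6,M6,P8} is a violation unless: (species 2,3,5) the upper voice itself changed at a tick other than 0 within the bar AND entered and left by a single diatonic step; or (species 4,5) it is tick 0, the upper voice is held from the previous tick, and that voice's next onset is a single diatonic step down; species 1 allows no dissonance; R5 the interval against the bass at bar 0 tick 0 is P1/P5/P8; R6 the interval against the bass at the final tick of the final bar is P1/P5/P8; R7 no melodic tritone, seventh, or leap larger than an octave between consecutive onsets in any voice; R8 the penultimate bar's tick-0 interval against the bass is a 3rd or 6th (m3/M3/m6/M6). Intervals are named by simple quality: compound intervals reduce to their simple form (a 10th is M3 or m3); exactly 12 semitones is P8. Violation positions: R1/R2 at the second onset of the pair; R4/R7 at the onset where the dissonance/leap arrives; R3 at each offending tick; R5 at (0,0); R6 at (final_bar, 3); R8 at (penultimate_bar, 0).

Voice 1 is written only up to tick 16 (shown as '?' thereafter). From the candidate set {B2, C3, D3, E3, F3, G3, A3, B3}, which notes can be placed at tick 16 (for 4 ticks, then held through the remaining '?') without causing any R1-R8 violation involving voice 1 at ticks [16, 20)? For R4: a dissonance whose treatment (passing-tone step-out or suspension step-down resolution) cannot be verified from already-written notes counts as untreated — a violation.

{G3}

B2: violates R2
C3: violates R4,R7
D3: violates R2
E3: violates R4
F3: violates R4,R7
G3: legal
A3: violates R2,R4
B3: violates R3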